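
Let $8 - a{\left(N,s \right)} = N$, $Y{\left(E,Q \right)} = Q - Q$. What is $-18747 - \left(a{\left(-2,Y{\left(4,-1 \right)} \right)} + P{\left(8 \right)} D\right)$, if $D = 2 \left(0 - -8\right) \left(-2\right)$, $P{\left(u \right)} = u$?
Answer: $-18501$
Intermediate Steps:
$Y{\left(E,Q \right)} = 0$
$a{\left(N,s \right)} = 8 - N$
$D = -32$ ($D = 2 \left(0 + 8\right) \left(-2\right) = 2 \cdot 8 \left(-2\right) = 16 \left(-2\right) = -32$)
$-18747 - \left(a{\left(-2,Y{\left(4,-1 \right)} \right)} + P{\left(8 \right)} D\right) = -18747 - \left(\left(8 - -2\right) + 8 \left(-32\right)\right) = -18747 - \left(\left(8 + 2\right) - 256\right) = -18747 - \left(10 - 256\right) = -18747 - -246 = -18747 + 246 = -18501$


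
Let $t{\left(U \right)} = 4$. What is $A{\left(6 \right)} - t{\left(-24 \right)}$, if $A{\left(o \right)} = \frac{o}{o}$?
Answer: $-3$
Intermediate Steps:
$A{\left(o \right)} = 1$
$A{\left(6 \right)} - t{\left(-24 \right)} = 1 - 4 = -3$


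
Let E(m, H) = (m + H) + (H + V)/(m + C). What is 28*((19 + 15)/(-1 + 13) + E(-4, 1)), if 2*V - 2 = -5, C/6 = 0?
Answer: -7/6 ≈ -1.1667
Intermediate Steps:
C = 0 (C = 6*0 = 0)
V = -3/2 (V = 1 + (½)*(-5) = 1 - 5/2 = -3/2 ≈ -1.5000)
E(m, H) = H + m + (-3/2 + H)/m (E(m, H) = (m + H) + (H - 3/2)/(m + 0) = (H + m) + (-3/2 + H)/m = H + m + (-3/2 + H)/m)
28*((19 + 15)/(-1 + 13) + E(-4, 1)) = 28*((19 + 15)/(-1 + 13) + (1 - 4 - 3/2/(-4) + 1/(-4))) = 28*(34/12 + (1 - 4 - 3/2*(-¼) + 1*(-¼))) = 28*(34*(1/12) + (1 - 4 + 3/8 - ¼)) = 28*(17/6 - 23/8) = 28*(-1/24) = -7/6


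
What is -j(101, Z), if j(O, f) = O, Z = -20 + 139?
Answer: -101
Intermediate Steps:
Z = 119
-j(101, Z) = -1*101 = -101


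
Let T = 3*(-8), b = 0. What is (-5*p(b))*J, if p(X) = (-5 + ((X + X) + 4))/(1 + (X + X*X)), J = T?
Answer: -120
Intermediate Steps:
T = -24
J = -24
p(X) = (-1 + 2*X)/(1 + X + X**2) (p(X) = (-5 + (2*X + 4))/(1 + (X + X**2)) = (-5 + (4 + 2*X))/(1 + X + X**2) = (-1 + 2*X)/(1 + X + X**2))
(-5*p(b))*J = -5*(-1 + 2*0)/(1 + 0 + 0**2)*(-24) = -5*(-1 + 0)/(1 + 0 + 0)*(-24) = -5*(-1)/1*(-24) = -5*(-1)*(-24) = 5*(-24) = -120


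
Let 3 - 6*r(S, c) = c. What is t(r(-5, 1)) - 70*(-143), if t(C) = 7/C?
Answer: 10031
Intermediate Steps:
r(S, c) = ½ - c/6
t(r(-5, 1)) - 70*(-143) = 7/(½ - ⅙*1) - 70*(-143) = 7/(½ - ⅙) + 10010 = 7/(⅓) + 10010 = 7*3 + 10010 = 21 + 10010 = 10031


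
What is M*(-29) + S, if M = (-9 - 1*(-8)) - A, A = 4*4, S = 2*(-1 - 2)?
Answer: 487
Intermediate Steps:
S = -6 (S = 2*(-3) = -6)
A = 16
M = -17 (M = (-9 - 1*(-8)) - 1*16 = (-9 + 8) - 16 = -1 - 16 = -17)
M*(-29) + S = -17*(-29) - 6 = 493 - 6 = 487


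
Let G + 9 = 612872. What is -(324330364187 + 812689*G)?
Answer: -822397382794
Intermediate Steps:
G = 612863 (G = -9 + 612872 = 612863)
-(324330364187 + 812689*G) = -812689/(1/(612863 + 399083)) = -812689/(1/1011946) = -812689/1/1011946 = -812689*1011946 = -822397382794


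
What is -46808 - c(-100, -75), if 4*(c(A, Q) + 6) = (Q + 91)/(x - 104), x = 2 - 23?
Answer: -5850246/125 ≈ -46802.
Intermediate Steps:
x = -21
c(A, Q) = -3091/500 - Q/500 (c(A, Q) = -6 + ((Q + 91)/(-21 - 104))/4 = -6 + ((91 + Q)/(-125))/4 = -6 + ((91 + Q)*(-1/125))/4 = -6 + (-91/125 - Q/125)/4 = -6 + (-91/500 - Q/500) = -3091/500 - Q/500)
-46808 - c(-100, -75) = -46808 - (-3091/500 - 1/500*(-75)) = -46808 - (-3091/500 + 3/20) = -46808 - 1*(-754/125) = -46808 + 754/125 = -5850246/125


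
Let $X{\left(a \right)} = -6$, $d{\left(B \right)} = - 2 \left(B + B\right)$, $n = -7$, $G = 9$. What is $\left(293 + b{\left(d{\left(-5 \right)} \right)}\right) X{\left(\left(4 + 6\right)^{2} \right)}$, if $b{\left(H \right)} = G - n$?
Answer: $-1854$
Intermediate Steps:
$d{\left(B \right)} = - 4 B$ ($d{\left(B \right)} = - 2 \cdot 2 B = - 4 B$)
$b{\left(H \right)} = 16$ ($b{\left(H \right)} = 9 - -7 = 9 + 7 = 16$)
$\left(293 + b{\left(d{\left(-5 \right)} \right)}\right) X{\left(\left(4 + 6\right)^{2} \right)} = \left(293 + 16\right) \left(-6\right) = 309 \left(-6\right) = -1854$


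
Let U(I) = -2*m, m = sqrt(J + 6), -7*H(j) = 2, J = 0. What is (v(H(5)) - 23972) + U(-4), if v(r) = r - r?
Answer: -23972 - 2*sqrt(6) ≈ -23977.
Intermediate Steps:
H(j) = -2/7 (H(j) = -1/7*2 = -2/7)
m = sqrt(6) (m = sqrt(0 + 6) = sqrt(6) ≈ 2.4495)
U(I) = -2*sqrt(6)
v(r) = 0
(v(H(5)) - 23972) + U(-4) = (0 - 23972) - 2*sqrt(6) = -23972 - 2*sqrt(6)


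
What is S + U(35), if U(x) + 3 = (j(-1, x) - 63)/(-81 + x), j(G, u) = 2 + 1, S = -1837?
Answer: -42290/23 ≈ -1838.7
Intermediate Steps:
j(G, u) = 3
U(x) = -3 - 60/(-81 + x) (U(x) = -3 + (3 - 63)/(-81 + x) = -3 - 60/(-81 + x))
S + U(35) = -1837 + 3*(61 - 1*35)/(-81 + 35) = -1837 + 3*(61 - 35)/(-46) = -1837 + 3*(-1/46)*26 = -1837 - 39/23 = -42290/23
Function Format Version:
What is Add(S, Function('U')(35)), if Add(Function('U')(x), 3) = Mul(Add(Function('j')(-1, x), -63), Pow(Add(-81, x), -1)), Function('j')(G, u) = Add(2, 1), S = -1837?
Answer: Rational(-42290, 23) ≈ -1838.7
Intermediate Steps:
Function('j')(G, u) = 3
Function('U')(x) = Add(-3, Mul(-60, Pow(Add(-81, x), -1))) (Function('U')(x) = Add(-3, Mul(Add(3, -63), Pow(Add(-81, x), -1))) = Add(-3, Mul(-60, Pow(Add(-81, x), -1))))
Add(S, Function('U')(35)) = Add(-1837, Mul(3, Pow(Add(-81, 35), -1), Add(61, Mul(-1, 35)))) = Add(-1837, Mul(3, Pow(-46, -1), Add(61, -35))) = Add(-1837, Mul(3, Rational(-1, 46), 26)) = Add(-1837, Rational(-39, 23)) = Rational(-42290, 23)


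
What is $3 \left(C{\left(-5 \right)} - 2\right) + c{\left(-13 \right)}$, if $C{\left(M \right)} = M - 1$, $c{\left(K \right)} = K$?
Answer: $-37$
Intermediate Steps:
$C{\left(M \right)} = -1 + M$
$3 \left(C{\left(-5 \right)} - 2\right) + c{\left(-13 \right)} = 3 \left(\left(-1 - 5\right) - 2\right) - 13 = 3 \left(-6 - 2\right) - 13 = 3 \left(-8\right) - 13 = -24 - 13 = -37$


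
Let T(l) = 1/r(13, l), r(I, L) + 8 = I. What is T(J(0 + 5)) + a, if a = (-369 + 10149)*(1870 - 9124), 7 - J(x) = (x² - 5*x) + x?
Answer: -354720599/5 ≈ -7.0944e+7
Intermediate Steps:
r(I, L) = -8 + I
J(x) = 7 - x² + 4*x (J(x) = 7 - ((x² - 5*x) + x) = 7 - (x² - 4*x) = 7 + (-x² + 4*x) = 7 - x² + 4*x)
T(l) = ⅕ (T(l) = 1/(-8 + 13) = 1/5 = ⅕)
a = -70944120 (a = 9780*(-7254) = -70944120)
T(J(0 + 5)) + a = ⅕ - 70944120 = -354720599/5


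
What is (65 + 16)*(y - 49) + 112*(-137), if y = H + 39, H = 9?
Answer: -15425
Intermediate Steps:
y = 48 (y = 9 + 39 = 48)
(65 + 16)*(y - 49) + 112*(-137) = (65 + 16)*(48 - 49) + 112*(-137) = 81*(-1) - 15344 = -81 - 15344 = -15425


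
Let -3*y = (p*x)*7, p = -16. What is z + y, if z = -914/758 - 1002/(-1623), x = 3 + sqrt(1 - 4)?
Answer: 22843717/205039 + 112*I*sqrt(3)/3 ≈ 111.41 + 64.663*I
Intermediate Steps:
x = 3 + I*sqrt(3) (x = 3 + sqrt(-3) = 3 + I*sqrt(3) ≈ 3.0 + 1.732*I)
y = 112 + 112*I*sqrt(3)/3 (y = -(-16*(3 + I*sqrt(3)))*7/3 = -(-48 - 16*I*sqrt(3))*7/3 = -(-336 - 112*I*sqrt(3))/3 = 112 + 112*I*sqrt(3)/3 ≈ 112.0 + 64.663*I)
z = -120651/205039 (z = -914*1/758 - 1002*(-1/1623) = -457/379 + 334/541 = -120651/205039 ≈ -0.58843)
z + y = -120651/205039 + (112 + 112*I*sqrt(3)/3) = 22843717/205039 + 112*I*sqrt(3)/3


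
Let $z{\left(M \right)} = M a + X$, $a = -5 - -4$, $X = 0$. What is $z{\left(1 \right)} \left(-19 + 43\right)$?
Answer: $-24$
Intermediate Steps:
$a = -1$ ($a = -5 + 4 = -1$)
$z{\left(M \right)} = - M$ ($z{\left(M \right)} = M \left(-1\right) + 0 = - M + 0 = - M$)
$z{\left(1 \right)} \left(-19 + 43\right) = \left(-1\right) 1 \left(-19 + 43\right) = \left(-1\right) 24 = -24$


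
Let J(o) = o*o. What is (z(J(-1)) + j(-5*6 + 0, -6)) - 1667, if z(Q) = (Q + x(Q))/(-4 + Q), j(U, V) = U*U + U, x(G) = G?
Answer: -2393/3 ≈ -797.67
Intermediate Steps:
J(o) = o²
j(U, V) = U + U² (j(U, V) = U² + U = U + U²)
z(Q) = 2*Q/(-4 + Q) (z(Q) = (Q + Q)/(-4 + Q) = (2*Q)/(-4 + Q) = 2*Q/(-4 + Q))
(z(J(-1)) + j(-5*6 + 0, -6)) - 1667 = (2*(-1)²/(-4 + (-1)²) + (-5*6 + 0)*(1 + (-5*6 + 0))) - 1667 = (2*1/(-4 + 1) + (-30 + 0)*(1 + (-30 + 0))) - 1667 = (2*1/(-3) - 30*(1 - 30)) - 1667 = (2*1*(-⅓) - 30*(-29)) - 1667 = (-⅔ + 870) - 1667 = 2608/3 - 1667 = -2393/3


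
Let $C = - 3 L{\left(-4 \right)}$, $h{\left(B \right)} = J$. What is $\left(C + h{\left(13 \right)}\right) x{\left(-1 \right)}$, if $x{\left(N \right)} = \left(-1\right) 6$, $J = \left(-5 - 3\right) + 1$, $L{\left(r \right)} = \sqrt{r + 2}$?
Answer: $42 + 18 i \sqrt{2} \approx 42.0 + 25.456 i$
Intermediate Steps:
$L{\left(r \right)} = \sqrt{2 + r}$
$J = -7$ ($J = -8 + 1 = -7$)
$h{\left(B \right)} = -7$
$x{\left(N \right)} = -6$
$C = - 3 i \sqrt{2}$ ($C = - 3 \sqrt{2 - 4} = - 3 \sqrt{-2} = - 3 i \sqrt{2} \approx - 4.2426 i$)
$\left(C + h{\left(13 \right)}\right) x{\left(-1 \right)} = \left(- 3 i \sqrt{2} - 7\right) \left(-6\right) = \left(-7 - 3 i \sqrt{2}\right) \left(-6\right) = 42 + 18 i \sqrt{2}$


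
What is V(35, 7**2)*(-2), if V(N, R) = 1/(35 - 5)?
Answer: -1/15 ≈ -0.066667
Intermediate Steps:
V(N, R) = 1/30
V(35, 7**2)*(-2) = (1/30)*(-2) = -1/15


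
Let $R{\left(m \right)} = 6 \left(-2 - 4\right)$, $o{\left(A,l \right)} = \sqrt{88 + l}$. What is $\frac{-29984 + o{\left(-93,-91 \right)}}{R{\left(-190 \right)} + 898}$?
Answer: $- \frac{14992}{431} + \frac{i \sqrt{3}}{862} \approx -34.784 + 0.0020093 i$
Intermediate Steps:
$R{\left(m \right)} = -36$ ($R{\left(m \right)} = 6 \left(-6\right) = -36$)
$\frac{-29984 + o{\left(-93,-91 \right)}}{R{\left(-190 \right)} + 898} = \frac{-29984 + \sqrt{88 - 91}}{-36 + 898} = \frac{-29984 + \sqrt{-3}}{862} = \left(-29984 + i \sqrt{3}\right) \frac{1}{862} = - \frac{14992}{431} + \frac{i \sqrt{3}}{862}$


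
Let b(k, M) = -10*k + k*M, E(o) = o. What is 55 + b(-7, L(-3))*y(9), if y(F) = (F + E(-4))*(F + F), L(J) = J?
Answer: 8245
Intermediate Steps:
b(k, M) = -10*k + M*k
y(F) = 2*F*(-4 + F) (y(F) = (F - 4)*(F + F) = (-4 + F)*(2*F) = 2*F*(-4 + F))
55 + b(-7, L(-3))*y(9) = 55 + (-7*(-10 - 3))*(2*9*(-4 + 9)) = 55 + (-7*(-13))*(2*9*5) = 55 + 91*90 = 55 + 8190 = 8245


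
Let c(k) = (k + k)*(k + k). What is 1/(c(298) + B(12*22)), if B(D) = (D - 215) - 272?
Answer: 1/354993 ≈ 2.8170e-6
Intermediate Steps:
c(k) = 4*k**2 (c(k) = (2*k)*(2*k) = 4*k**2)
B(D) = -487 + D (B(D) = (-215 + D) - 272 = -487 + D)
1/(c(298) + B(12*22)) = 1/(4*298**2 + (-487 + 12*22)) = 1/(4*88804 + (-487 + 264)) = 1/(355216 - 223) = 1/354993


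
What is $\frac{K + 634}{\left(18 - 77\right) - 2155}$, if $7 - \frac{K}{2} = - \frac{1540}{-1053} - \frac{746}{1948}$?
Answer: $- \frac{331194337}{1135363554} \approx -0.29171$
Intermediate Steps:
$K = \frac{6072163}{512811}$ ($K = 14 - 2 \left(- \frac{1540}{-1053} - \frac{746}{1948}\right) = 14 - 2 \left(\left(-1540\right) \left(- \frac{1}{1053}\right) - \frac{373}{974}\right) = 14 - 2 \left(\frac{1540}{1053} - \frac{373}{974}\right) = 14 - \frac{1107191}{512811} = \frac{6072163}{512811} \approx 11.841$)
$\frac{K + 634}{\left(18 - 77\right) - 2155} = \frac{\frac{6072163}{512811} + 634}{\left(18 - 77\right) - 2155} = \frac{331194337}{512811 \left(\left(18 - 77\right) - 2155\right)} = \frac{331194337}{512811 \left(-59 - 2155\right)} = \frac{331194337}{512811 \left(-2214\right)} = \frac{331194337}{512811} \left(- \frac{1}{2214}\right) = - \frac{331194337}{1135363554}$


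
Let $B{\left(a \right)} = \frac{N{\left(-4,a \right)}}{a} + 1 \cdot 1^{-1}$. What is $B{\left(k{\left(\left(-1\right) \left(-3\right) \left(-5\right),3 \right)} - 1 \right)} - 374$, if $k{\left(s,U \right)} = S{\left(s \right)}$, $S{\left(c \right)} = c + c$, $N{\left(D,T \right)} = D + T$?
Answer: $- \frac{11528}{31} \approx -371.87$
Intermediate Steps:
$S{\left(c \right)} = 2 c$
$k{\left(s,U \right)} = 2 s$
$B{\left(a \right)} = 1 + \frac{-4 + a}{a}$ ($B{\left(a \right)} = \frac{-4 + a}{a} + 1 \cdot 1^{-1} = \frac{-4 + a}{a} + 1 \cdot 1 = \frac{-4 + a}{a} + 1 = 1 + \frac{-4 + a}{a}$)
$B{\left(k{\left(\left(-1\right) \left(-3\right) \left(-5\right),3 \right)} - 1 \right)} - 374 = \left(2 - \frac{4}{2 \left(-1\right) \left(-3\right) \left(-5\right) - 1}\right) - 374 = \left(2 - \frac{4}{2 \cdot 3 \left(-5\right) - 1}\right) - 374 = \left(2 - \frac{4}{2 \left(-15\right) - 1}\right) - 374 = \left(2 - \frac{4}{-30 - 1}\right) - 374 = \left(2 - \frac{4}{-31}\right) - 374 = \left(2 - - \frac{4}{31}\right) - 374 = \left(2 + \frac{4}{31}\right) - 374 = \frac{66}{31} - 374 = - \frac{11528}{31}$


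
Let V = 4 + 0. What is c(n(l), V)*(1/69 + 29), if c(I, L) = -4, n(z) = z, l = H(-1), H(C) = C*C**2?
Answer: -8008/69 ≈ -116.06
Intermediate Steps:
H(C) = C**3
l = -1 (l = (-1)**3 = -1)
V = 4
c(n(l), V)*(1/69 + 29) = -4*(1/69 + 29) = -4*2002/69 = -8008/69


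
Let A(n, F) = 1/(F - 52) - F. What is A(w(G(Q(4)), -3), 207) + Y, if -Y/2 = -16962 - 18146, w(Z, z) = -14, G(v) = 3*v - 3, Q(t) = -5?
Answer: 10851396/155 ≈ 70009.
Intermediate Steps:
G(v) = -3 + 3*v
Y = 70216 (Y = -2*(-16962 - 18146) = -2*(-35108) = 70216)
A(n, F) = 1/(-52 + F) - F
A(w(G(Q(4)), -3), 207) + Y = (1 - 1*207**2 + 52*207)/(-52 + 207) + 70216 = (1 - 1*42849 + 10764)/155 + 70216 = (1 - 42849 + 10764)/155 + 70216 = (1/155)*(-32084) + 70216 = -32084/155 + 70216 = 10851396/155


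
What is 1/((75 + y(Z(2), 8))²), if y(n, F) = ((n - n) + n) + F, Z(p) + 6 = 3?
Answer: 1/6400 ≈ 0.00015625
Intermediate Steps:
Z(p) = -3 (Z(p) = -6 + 3 = -3)
y(n, F) = F + n (y(n, F) = (0 + n) + F = n + F = F + n)
1/((75 + y(Z(2), 8))²) = 1/((75 + (8 - 3))²) = 1/((75 + 5)²) = 1/(80²) = 1/6400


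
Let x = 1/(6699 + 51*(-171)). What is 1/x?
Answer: -2022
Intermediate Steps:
x = -1/2022 (x = 1/(6699 - 8721) = 1/(-2022) = -1/2022 ≈ -0.00049456)
1/x = 1/(-1/2022) = -2022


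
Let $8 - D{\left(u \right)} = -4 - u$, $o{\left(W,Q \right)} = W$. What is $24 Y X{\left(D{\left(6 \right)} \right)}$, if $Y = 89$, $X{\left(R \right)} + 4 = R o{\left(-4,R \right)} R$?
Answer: $-2776800$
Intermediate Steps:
$D{\left(u \right)} = 12 + u$ ($D{\left(u \right)} = 8 - \left(-4 - u\right) = 8 + \left(4 + u\right) = 12 + u$)
$X{\left(R \right)} = -4 - 4 R^{2}$ ($X{\left(R \right)} = -4 + R \left(-4\right) R = -4 + - 4 R R = -4 - 4 R^{2}$)
$24 Y X{\left(D{\left(6 \right)} \right)} = 24 \cdot 89 \left(-4 - 4 \left(12 + 6\right)^{2}\right) = 2136 \left(-4 - 4 \cdot 18^{2}\right) = 2136 \left(-4 - 1296\right) = 2136 \left(-1300\right) = -2776800$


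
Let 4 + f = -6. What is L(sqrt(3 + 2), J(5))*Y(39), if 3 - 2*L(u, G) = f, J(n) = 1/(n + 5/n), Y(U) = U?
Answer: 507/2 ≈ 253.50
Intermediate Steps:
f = -10 (f = -4 - 6 = -10)
L(u, G) = 13/2 (L(u, G) = 3/2 - 1/2*(-10) = 3/2 + 5 = 13/2)
L(sqrt(3 + 2), J(5))*Y(39) = (13/2)*39 = 507/2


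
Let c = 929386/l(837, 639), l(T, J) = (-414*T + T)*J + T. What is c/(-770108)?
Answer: 3659/669719031444 ≈ 5.4635e-9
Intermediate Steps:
l(T, J) = T - 413*J*T (l(T, J) = (-413*T)*J + T = -413*J*T + T = T - 413*J*T)
c = -3659/869643 (c = 929386/((837*(1 - 413*639))) = 929386/((837*(1 - 263907))) = 929386/((837*(-263906))) = 929386/(-220889322) = 929386*(-1/220889322) = -3659/869643 ≈ -0.0042075)
c/(-770108) = -3659/869643/(-770108) = -3659/869643*(-1/770108) = 3659/669719031444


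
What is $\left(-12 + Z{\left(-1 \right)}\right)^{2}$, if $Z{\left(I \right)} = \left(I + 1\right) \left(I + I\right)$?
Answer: $144$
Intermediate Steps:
$Z{\left(I \right)} = 2 I \left(1 + I\right)$ ($Z{\left(I \right)} = \left(1 + I\right) 2 I = 2 I \left(1 + I\right)$)
$\left(-12 + Z{\left(-1 \right)}\right)^{2} = \left(-12 + 2 \left(-1\right) \left(1 - 1\right)\right)^{2} = \left(-12 + 2 \left(-1\right) 0\right)^{2} = \left(-12 + 0\right)^{2} = \left(-12\right)^{2} = 144$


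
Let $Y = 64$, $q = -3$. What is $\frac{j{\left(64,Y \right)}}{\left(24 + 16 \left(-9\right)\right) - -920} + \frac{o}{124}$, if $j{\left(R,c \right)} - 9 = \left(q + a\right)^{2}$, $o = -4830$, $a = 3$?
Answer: $- \frac{965721}{24800} \approx -38.94$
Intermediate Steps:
$j{\left(R,c \right)} = 9$ ($j{\left(R,c \right)} = 9 + \left(-3 + 3\right)^{2} = 9 + 0^{2} = 9 + 0 = 9$)
$\frac{j{\left(64,Y \right)}}{\left(24 + 16 \left(-9\right)\right) - -920} + \frac{o}{124} = \frac{9}{\left(24 + 16 \left(-9\right)\right) - -920} - \frac{4830}{124} = \frac{9}{\left(24 - 144\right) + 920} - \frac{2415}{62} = \frac{9}{-120 + 920} - \frac{2415}{62} = \frac{9}{800} - \frac{2415}{62} = - \frac{965721}{24800}$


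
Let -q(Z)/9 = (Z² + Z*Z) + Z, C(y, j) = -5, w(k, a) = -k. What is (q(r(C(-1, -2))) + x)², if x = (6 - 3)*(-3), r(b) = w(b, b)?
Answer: 254016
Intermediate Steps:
r(b) = -b
x = -9 (x = 3*(-3) = -9)
q(Z) = -18*Z² - 9*Z (q(Z) = -9*((Z² + Z*Z) + Z) = -9*((Z² + Z²) + Z) = -9*(2*Z² + Z) = -9*(Z + 2*Z²) = -18*Z² - 9*Z)
(q(r(C(-1, -2))) + x)² = (-9*(-1*(-5))*(1 + 2*(-1*(-5))) - 9)² = (-9*5*(1 + 2*5) - 9)² = (-9*5*(1 + 10) - 9)² = (-9*5*11 - 9)² = (-495 - 9)² = (-504)² = 254016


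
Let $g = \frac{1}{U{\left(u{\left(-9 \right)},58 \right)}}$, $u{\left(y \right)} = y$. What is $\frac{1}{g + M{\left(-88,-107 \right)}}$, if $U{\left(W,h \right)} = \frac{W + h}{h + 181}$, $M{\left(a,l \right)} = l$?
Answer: $- \frac{49}{5004} \approx -0.0097922$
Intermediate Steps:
$U{\left(W,h \right)} = \frac{W + h}{181 + h}$
$g = \frac{239}{49}$ ($g = \frac{1}{\frac{1}{181 + 58} \left(-9 + 58\right)} = \frac{1}{\frac{1}{239} \cdot 49} = \frac{1}{\frac{49}{239}} = \frac{239}{49} \approx 4.8775$)
$\frac{1}{g + M{\left(-88,-107 \right)}} = \frac{1}{\frac{239}{49} - 107} = \frac{1}{- \frac{5004}{49}} = - \frac{49}{5004}$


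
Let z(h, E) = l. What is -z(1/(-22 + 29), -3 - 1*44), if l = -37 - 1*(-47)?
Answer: -10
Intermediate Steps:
l = 10 (l = -37 + 47 = 10)
z(h, E) = 10
-z(1/(-22 + 29), -3 - 1*44) = -1*10 = -10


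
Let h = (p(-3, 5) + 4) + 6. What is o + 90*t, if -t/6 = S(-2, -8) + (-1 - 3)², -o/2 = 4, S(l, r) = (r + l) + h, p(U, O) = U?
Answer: -7028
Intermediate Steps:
h = 7 (h = (-3 + 4) + 6 = 1 + 6 = 7)
S(l, r) = 7 + l + r (S(l, r) = (r + l) + 7 = (l + r) + 7 = 7 + l + r)
o = -8 (o = -2*4 = -8)
t = -78 (t = -6*((7 - 2 - 8) + (-1 - 3)²) = -6*(-3 + (-4)²) = -6*(-3 + 16) = -6*13 = -78)
o + 90*t = -8 + 90*(-78) = -8 - 7020 = -7028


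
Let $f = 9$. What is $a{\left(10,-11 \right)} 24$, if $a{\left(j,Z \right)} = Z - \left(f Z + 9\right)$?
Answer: $1896$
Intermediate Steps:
$a{\left(j,Z \right)} = -9 - 8 Z$ ($a{\left(j,Z \right)} = Z - \left(9 Z + 9\right) = Z - \left(9 + 9 Z\right) = -9 - 8 Z$)
$a{\left(10,-11 \right)} 24 = \left(-9 - -88\right) 24 = \left(-9 + 88\right) 24 = 79 \cdot 24 = 1896$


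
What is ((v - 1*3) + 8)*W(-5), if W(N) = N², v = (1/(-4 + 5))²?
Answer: 150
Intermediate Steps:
v = 1 (v = (1/1)² = 1² = 1)
((v - 1*3) + 8)*W(-5) = ((1 - 1*3) + 8)*(-5)² = ((1 - 3) + 8)*25 = (-2 + 8)*25 = 6*25 = 150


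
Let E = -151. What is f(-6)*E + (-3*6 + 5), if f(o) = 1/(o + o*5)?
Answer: -317/36 ≈ -8.8056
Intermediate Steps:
f(o) = 1/(6*o) (f(o) = 1/(o + 5*o) = 1/(6*o))
f(-6)*E + (-3*6 + 5) = ((⅙)/(-6))*(-151) + (-3*6 + 5) = ((⅙)*(-⅙))*(-151) + (-18 + 5) = -1/36*(-151) - 13 = 151/36 - 13 = -317/36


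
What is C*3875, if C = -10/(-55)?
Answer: 7750/11 ≈ 704.54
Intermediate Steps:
C = 2/11 (C = -10*(-1/55) = 2/11 ≈ 0.18182)
C*3875 = (2/11)*3875 = 7750/11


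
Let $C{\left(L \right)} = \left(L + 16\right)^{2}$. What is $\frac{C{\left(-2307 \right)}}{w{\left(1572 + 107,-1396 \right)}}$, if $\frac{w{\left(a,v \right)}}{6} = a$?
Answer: $\frac{5248681}{10074} \approx 521.01$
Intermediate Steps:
$C{\left(L \right)} = \left(16 + L\right)^{2}$
$w{\left(a,v \right)} = 6 a$
$\frac{C{\left(-2307 \right)}}{w{\left(1572 + 107,-1396 \right)}} = \frac{\left(16 - 2307\right)^{2}}{6 \left(1572 + 107\right)} = \frac{\left(-2291\right)^{2}}{6 \cdot 1679} = \frac{5248681}{10074}$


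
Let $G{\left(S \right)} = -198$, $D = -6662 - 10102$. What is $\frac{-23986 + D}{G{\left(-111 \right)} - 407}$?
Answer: $\frac{8150}{121} \approx 67.355$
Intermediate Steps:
$D = -16764$ ($D = -6662 - 10102 = -16764$)
$\frac{-23986 + D}{G{\left(-111 \right)} - 407} = \frac{-23986 - 16764}{-198 - 407} = - \frac{40750}{-605} = \left(-40750\right) \left(- \frac{1}{605}\right) = \frac{8150}{121}$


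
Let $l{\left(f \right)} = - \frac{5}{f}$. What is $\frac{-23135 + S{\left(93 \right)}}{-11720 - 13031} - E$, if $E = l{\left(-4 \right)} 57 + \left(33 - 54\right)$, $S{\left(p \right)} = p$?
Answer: $- \frac{4882783}{99004} \approx -49.319$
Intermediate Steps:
$E = \frac{201}{4}$ ($E = - \frac{5}{-4} \cdot 57 + \left(33 - 54\right) = \left(-5\right) \left(- \frac{1}{4}\right) 57 + \left(33 - 54\right) = \frac{5}{4} \cdot 57 - 21 = \frac{285}{4} - 21 = \frac{201}{4} \approx 50.25$)
$\frac{-23135 + S{\left(93 \right)}}{-11720 - 13031} - E = \frac{-23135 + 93}{-11720 - 13031} - \frac{201}{4} = - \frac{23042}{-24751} - \frac{201}{4} = \left(-23042\right) \left(- \frac{1}{24751}\right) - \frac{201}{4} = \frac{23042}{24751} - \frac{201}{4} = - \frac{4882783}{99004}$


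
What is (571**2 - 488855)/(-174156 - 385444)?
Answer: 81407/279800 ≈ 0.29095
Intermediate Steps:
(571**2 - 488855)/(-174156 - 385444) = (326041 - 488855)/(-559600) = -162814*(-1/559600) = 81407/279800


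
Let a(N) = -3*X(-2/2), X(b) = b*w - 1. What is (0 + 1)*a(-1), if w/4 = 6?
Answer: 75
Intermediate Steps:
w = 24 (w = 4*6 = 24)
X(b) = -1 + 24*b (X(b) = b*24 - 1 = 24*b - 1 = -1 + 24*b)
a(N) = 75 (a(N) = -3*(-1 + 24*(-2/2)) = -3*(-1 + 24*(-2*½)) = -3*(-1 + 24*(-1)) = -3*(-1 - 24) = -3*(-25) = 75)
(0 + 1)*a(-1) = (0 + 1)*75 = 1*75 = 75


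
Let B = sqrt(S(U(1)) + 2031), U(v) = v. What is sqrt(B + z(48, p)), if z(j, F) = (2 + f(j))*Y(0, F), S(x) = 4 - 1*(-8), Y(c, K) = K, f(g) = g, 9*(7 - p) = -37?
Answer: sqrt(5000 + 27*sqrt(227))/3 ≈ 24.510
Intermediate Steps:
p = 100/9 (p = 7 - 1/9*(-37) = 7 + 37/9 = 100/9 ≈ 11.111)
S(x) = 12 (S(x) = 4 + 8 = 12)
z(j, F) = F*(2 + j) (z(j, F) = (2 + j)*F = F*(2 + j))
B = 3*sqrt(227) (B = sqrt(12 + 2031) = sqrt(2043) = 3*sqrt(227) ≈ 45.200)
sqrt(B + z(48, p)) = sqrt(3*sqrt(227) + 100*(2 + 48)/9) = sqrt(3*sqrt(227) + (100/9)*50) = sqrt(3*sqrt(227) + 5000/9) = sqrt(5000/9 + 3*sqrt(227))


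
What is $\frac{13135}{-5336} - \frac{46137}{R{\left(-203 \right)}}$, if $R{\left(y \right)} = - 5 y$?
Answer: $- \frac{1278419}{26680} \approx -47.917$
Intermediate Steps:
$\frac{13135}{-5336} - \frac{46137}{R{\left(-203 \right)}} = \frac{13135}{-5336} - \frac{46137}{\left(-5\right) \left(-203\right)} = 13135 \left(- \frac{1}{5336}\right) - \frac{46137}{1015} = - \frac{13135}{5336} - \frac{6591}{145} = - \frac{1278419}{26680}$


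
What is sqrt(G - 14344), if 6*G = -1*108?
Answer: I*sqrt(14362) ≈ 119.84*I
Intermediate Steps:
G = -18 (G = (-1*108)/6 = (1/6)*(-108) = -18)
sqrt(G - 14344) = sqrt(-18 - 14344) = sqrt(-14362) = I*sqrt(14362)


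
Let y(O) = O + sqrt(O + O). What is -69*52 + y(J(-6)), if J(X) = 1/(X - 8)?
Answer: -50233/14 + I*sqrt(7)/7 ≈ -3588.1 + 0.37796*I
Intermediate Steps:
J(X) = 1/(-8 + X)
y(O) = O + sqrt(2)*sqrt(O) (y(O) = O + sqrt(2*O) = O + sqrt(2)*sqrt(O))
-69*52 + y(J(-6)) = -69*52 + (1/(-8 - 6) + sqrt(2)*sqrt(1/(-8 - 6))) = -3588 + (1/(-14) + sqrt(2)*sqrt(1/(-14))) = -3588 + (-1/14 + sqrt(2)*sqrt(-1/14)) = -3588 + (-1/14 + sqrt(2)*(I*sqrt(14)/14)) = -3588 + (-1/14 + I*sqrt(7)/7) = -50233/14 + I*sqrt(7)/7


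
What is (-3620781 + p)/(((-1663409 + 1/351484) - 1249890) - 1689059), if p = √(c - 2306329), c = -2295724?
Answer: 424215529668/539218399757 - 351484*I*√4602053/1617655199271 ≈ 0.78672 - 0.00046612*I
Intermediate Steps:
p = I*√4602053 (p = √(-2295724 - 2306329) = √(-4602053) = I*√4602053 ≈ 2145.2*I)
(-3620781 + p)/(((-1663409 + 1/351484) - 1249890) - 1689059) = (-3620781 + I*√4602053)/(((-1663409 + 1/351484) - 1249890) - 1689059) = (-3620781 + I*√4602053)/((-584661648955/351484 - 1249890) - 1689059) = (-3620781 + I*√4602053)/(-1023977985715/351484 - 1689059) = (-3620781 + I*√4602053)/(-1617655199271/351484) = (-3620781 + I*√4602053)*(-351484/1617655199271) = 424215529668/539218399757 - 351484*I*√4602053/1617655199271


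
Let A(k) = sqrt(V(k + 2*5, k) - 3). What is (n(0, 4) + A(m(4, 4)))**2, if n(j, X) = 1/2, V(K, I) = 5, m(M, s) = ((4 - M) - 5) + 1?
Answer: 9/4 + sqrt(2) ≈ 3.6642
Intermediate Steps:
m(M, s) = -M (m(M, s) = (-1 - M) + 1 = -M)
n(j, X) = 1/2
A(k) = sqrt(2) (A(k) = sqrt(5 - 3) = sqrt(2))
(n(0, 4) + A(m(4, 4)))**2 = (1/2 + sqrt(2))**2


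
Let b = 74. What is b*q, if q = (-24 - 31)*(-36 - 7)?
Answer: 175010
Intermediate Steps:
q = 2365 (q = -55*(-43) = 2365)
b*q = 74*2365 = 175010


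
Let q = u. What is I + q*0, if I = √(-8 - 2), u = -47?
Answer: I*√10 ≈ 3.1623*I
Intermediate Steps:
q = -47
I = I*√10 (I = √(-10) = I*√10 ≈ 3.1623*I)
I + q*0 = I*√10 - 47*0 = I*√10 + 0 = I*√10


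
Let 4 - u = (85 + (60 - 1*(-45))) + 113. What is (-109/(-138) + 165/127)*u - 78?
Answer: -535405/762 ≈ -702.63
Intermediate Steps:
u = -299 (u = 4 - ((85 + (60 - 1*(-45))) + 113) = 4 - ((85 + (60 + 45)) + 113) = 4 - ((85 + 105) + 113) = 4 - (190 + 113) = 4 - 1*303 = 4 - 303 = -299)
(-109/(-138) + 165/127)*u - 78 = (-109/(-138) + 165/127)*(-299) - 78 = (-109*(-1/138) + 165*(1/127))*(-299) - 78 = (109/138 + 165/127)*(-299) - 78 = (36613/17526)*(-299) - 78 = -475969/762 - 78 = -535405/762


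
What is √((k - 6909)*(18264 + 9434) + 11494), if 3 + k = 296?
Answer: I*√183238474 ≈ 13537.0*I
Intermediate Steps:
k = 293 (k = -3 + 296 = 293)
√((k - 6909)*(18264 + 9434) + 11494) = √((293 - 6909)*(18264 + 9434) + 11494) = √(-6616*27698 + 11494) = √(-183249968 + 11494) = √(-183238474) = I*√183238474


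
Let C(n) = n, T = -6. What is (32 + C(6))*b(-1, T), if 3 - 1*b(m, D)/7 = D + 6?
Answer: 798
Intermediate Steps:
b(m, D) = -21 - 7*D (b(m, D) = 21 - 7*(D + 6) = 21 - 7*(6 + D) = 21 + (-42 - 7*D) = -21 - 7*D)
(32 + C(6))*b(-1, T) = (32 + 6)*(-21 - 7*(-6)) = 38*(-21 + 42) = 38*21 = 798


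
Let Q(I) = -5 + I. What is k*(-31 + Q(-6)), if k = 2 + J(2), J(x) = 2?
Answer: -168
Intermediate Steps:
k = 4 (k = 2 + 2 = 4)
k*(-31 + Q(-6)) = 4*(-31 + (-5 - 6)) = 4*(-31 - 11) = 4*(-42) = -168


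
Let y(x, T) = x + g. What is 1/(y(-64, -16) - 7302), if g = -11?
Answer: -1/7377 ≈ -0.00013556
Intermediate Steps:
y(x, T) = -11 + x (y(x, T) = x - 11 = -11 + x)
1/(y(-64, -16) - 7302) = 1/((-11 - 64) - 7302) = 1/(-75 - 7302) = 1/(-7377) = -1/7377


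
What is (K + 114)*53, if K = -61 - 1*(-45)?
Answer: 5194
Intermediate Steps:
K = -16 (K = -61 + 45 = -16)
(K + 114)*53 = (-16 + 114)*53 = 98*53 = 5194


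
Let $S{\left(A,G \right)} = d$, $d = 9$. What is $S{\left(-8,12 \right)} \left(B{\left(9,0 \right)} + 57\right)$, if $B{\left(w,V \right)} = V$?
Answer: $513$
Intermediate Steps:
$S{\left(A,G \right)} = 9$
$S{\left(-8,12 \right)} \left(B{\left(9,0 \right)} + 57\right) = 9 \left(0 + 57\right) = 9 \cdot 57 = 513$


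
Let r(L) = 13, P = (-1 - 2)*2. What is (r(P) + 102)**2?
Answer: 13225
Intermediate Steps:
P = -6 (P = -3*2 = -6)
(r(P) + 102)**2 = (13 + 102)**2 = 115**2 = 13225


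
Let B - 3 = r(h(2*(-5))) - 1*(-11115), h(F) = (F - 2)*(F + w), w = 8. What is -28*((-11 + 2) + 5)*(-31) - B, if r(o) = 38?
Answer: -14628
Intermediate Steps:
h(F) = (-2 + F)*(8 + F) (h(F) = (F - 2)*(F + 8) = (-2 + F)*(8 + F))
B = 11156 (B = 3 + (38 - 1*(-11115)) = 3 + (38 + 11115) = 3 + 11153 = 11156)
-28*((-11 + 2) + 5)*(-31) - B = -28*((-11 + 2) + 5)*(-31) - 1*11156 = -28*(-9 + 5)*(-31) - 11156 = -28*(-4)*(-31) - 11156 = 112*(-31) - 11156 = -3472 - 11156 = -14628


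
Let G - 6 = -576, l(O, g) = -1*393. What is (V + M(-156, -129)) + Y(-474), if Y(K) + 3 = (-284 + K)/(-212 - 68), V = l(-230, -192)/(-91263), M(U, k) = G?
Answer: -2428824721/4258940 ≈ -570.29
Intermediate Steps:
l(O, g) = -393
G = -570 (G = 6 - 576 = -570)
M(U, k) = -570
V = 131/30421 (V = -393/(-91263) = -393*(-1/91263) = 131/30421 ≈ 0.0043062)
Y(K) = -139/70 - K/280 (Y(K) = -3 + (-284 + K)/(-212 - 68) = -3 + (-284 + K)/(-280) = -3 + (-284 + K)*(-1/280) = -3 + (71/70 - K/280) = -139/70 - K/280)
(V + M(-156, -129)) + Y(-474) = (131/30421 - 570) + (-139/70 - 1/280*(-474)) = -17339839/30421 + (-139/70 + 237/140) = -17339839/30421 - 41/140 = -2428824721/4258940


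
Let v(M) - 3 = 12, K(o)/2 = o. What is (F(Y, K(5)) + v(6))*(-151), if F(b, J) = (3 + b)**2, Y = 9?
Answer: -24009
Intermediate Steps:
K(o) = 2*o
v(M) = 15 (v(M) = 3 + 12 = 15)
(F(Y, K(5)) + v(6))*(-151) = ((3 + 9)**2 + 15)*(-151) = (12**2 + 15)*(-151) = (144 + 15)*(-151) = 159*(-151) = -24009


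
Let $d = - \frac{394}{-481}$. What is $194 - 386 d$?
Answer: $- \frac{58770}{481} \approx -122.18$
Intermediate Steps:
$d = \frac{394}{481}$ ($d = \left(-394\right) \left(- \frac{1}{481}\right) = \frac{394}{481} \approx 0.81913$)
$194 - 386 d = 194 - \frac{152084}{481} = - \frac{58770}{481}$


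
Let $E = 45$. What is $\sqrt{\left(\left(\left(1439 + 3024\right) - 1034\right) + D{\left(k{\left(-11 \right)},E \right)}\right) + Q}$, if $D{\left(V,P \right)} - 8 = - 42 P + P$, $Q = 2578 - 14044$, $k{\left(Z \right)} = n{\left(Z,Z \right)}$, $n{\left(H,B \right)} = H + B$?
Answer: $i \sqrt{9874} \approx 99.368 i$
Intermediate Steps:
$n{\left(H,B \right)} = B + H$
$k{\left(Z \right)} = 2 Z$ ($k{\left(Z \right)} = Z + Z = 2 Z$)
$Q = -11466$
$D{\left(V,P \right)} = 8 - 41 P$ ($D{\left(V,P \right)} = 8 + \left(- 42 P + P\right) = 8 - 41 P$)
$\sqrt{\left(\left(\left(1439 + 3024\right) - 1034\right) + D{\left(k{\left(-11 \right)},E \right)}\right) + Q} = \sqrt{\left(\left(\left(1439 + 3024\right) - 1034\right) + \left(8 - 1845\right)\right) - 11466} = \sqrt{\left(\left(4463 - 1034\right) + \left(8 - 1845\right)\right) - 11466} = \sqrt{\left(3429 - 1837\right) - 11466} = \sqrt{1592 - 11466} = \sqrt{-9874} = i \sqrt{9874}$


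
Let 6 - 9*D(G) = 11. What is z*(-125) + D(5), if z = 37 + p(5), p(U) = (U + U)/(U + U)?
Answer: -42755/9 ≈ -4750.6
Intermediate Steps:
p(U) = 1 (p(U) = (2*U)/((2*U)) = (2*U)*(1/(2*U)) = 1)
D(G) = -5/9 (D(G) = 2/3 - 1/9*11 = 2/3 - 11/9 = -5/9)
z = 38 (z = 37 + 1 = 38)
z*(-125) + D(5) = 38*(-125) - 5/9 = -4750 - 5/9 = -42755/9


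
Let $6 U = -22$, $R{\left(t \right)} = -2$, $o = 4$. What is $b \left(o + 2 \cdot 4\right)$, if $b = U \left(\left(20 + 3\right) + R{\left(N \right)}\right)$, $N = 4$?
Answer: $-924$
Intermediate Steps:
$U = - \frac{11}{3}$ ($U = \frac{1}{6} \left(-22\right) = - \frac{11}{3} \approx -3.6667$)
$b = -77$ ($b = - \frac{11 \left(\left(20 + 3\right) - 2\right)}{3} = - \frac{11 \left(23 - 2\right)}{3} = \left(- \frac{11}{3}\right) 21 = -77$)
$b \left(o + 2 \cdot 4\right) = - 77 \left(4 + 2 \cdot 4\right) = - 77 \left(4 + 8\right) = \left(-77\right) 12 = -924$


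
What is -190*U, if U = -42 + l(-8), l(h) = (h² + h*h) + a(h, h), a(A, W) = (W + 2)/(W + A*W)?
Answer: -228475/14 ≈ -16320.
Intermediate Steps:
a(A, W) = (2 + W)/(W + A*W)
l(h) = 2*h² + (2 + h)/(h*(1 + h)) (l(h) = (h² + h*h) + (2 + h)/(h*(1 + h)) = (h² + h²) + (2 + h)/(h*(1 + h)) = 2*h² + (2 + h)/(h*(1 + h)))
U = 2405/28 (U = -42 + (2 - 8 + 2*(-8)³*(1 - 8))/((-8)*(1 - 8)) = -42 - ⅛*(2 - 8 + 2*(-512)*(-7))/(-7) = -42 - ⅛*(-⅐)*(2 - 8 + 7168) = -42 - ⅛*(-⅐)*7162 = -42 + 3581/28 = 2405/28 ≈ 85.893)
-190*U = -190*2405/28 = -228475/14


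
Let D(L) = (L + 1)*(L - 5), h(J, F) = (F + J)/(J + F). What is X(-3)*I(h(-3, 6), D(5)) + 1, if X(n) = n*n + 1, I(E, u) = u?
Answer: 1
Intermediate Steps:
h(J, F) = 1 (h(J, F) = (F + J)/(F + J) = 1)
D(L) = (1 + L)*(-5 + L)
X(n) = 1 + n² (X(n) = n² + 1 = 1 + n²)
X(-3)*I(h(-3, 6), D(5)) + 1 = (1 + (-3)²)*(-5 + 5² - 4*5) + 1 = (1 + 9)*(-5 + 25 - 20) + 1 = 10*0 + 1 = 0 + 1 = 1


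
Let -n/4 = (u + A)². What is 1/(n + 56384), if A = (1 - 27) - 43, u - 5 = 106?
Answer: 1/49328 ≈ 2.0272e-5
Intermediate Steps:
u = 111 (u = 5 + 106 = 111)
A = -69 (A = -26 - 43 = -69)
n = -7056 (n = -4*(111 - 69)² = -4*42² = -4*1764 = -7056)
1/(n + 56384) = 1/(-7056 + 56384) = 1/49328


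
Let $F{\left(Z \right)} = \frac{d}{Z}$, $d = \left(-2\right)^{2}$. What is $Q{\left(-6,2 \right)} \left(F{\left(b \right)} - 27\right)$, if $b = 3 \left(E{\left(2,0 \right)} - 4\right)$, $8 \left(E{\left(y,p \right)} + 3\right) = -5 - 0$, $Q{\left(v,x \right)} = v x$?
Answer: $\frac{19892}{61} \approx 326.1$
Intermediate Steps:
$E{\left(y,p \right)} = - \frac{29}{8}$ ($E{\left(y,p \right)} = -3 + \frac{-5 - 0}{8} = -3 + \frac{-5 + 0}{8} = -3 + \frac{1}{8} \left(-5\right) = -3 - \frac{5}{8} = - \frac{29}{8}$)
$b = - \frac{183}{8}$ ($b = 3 \left(- \frac{29}{8} - 4\right) = 3 \left(- \frac{61}{8}\right) = - \frac{183}{8} \approx -22.875$)
$d = 4$
$F{\left(Z \right)} = \frac{4}{Z}$
$Q{\left(-6,2 \right)} \left(F{\left(b \right)} - 27\right) = \left(-6\right) 2 \left(\frac{4}{- \frac{183}{8}} - 27\right) = - 12 \left(4 \left(- \frac{8}{183}\right) - 27\right) = - 12 \left(- \frac{32}{183} - 27\right) = \left(-12\right) \left(- \frac{4973}{183}\right) = \frac{19892}{61}$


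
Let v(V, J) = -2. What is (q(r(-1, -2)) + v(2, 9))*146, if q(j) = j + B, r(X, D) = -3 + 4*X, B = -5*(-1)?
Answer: -584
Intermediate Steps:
B = 5
q(j) = 5 + j (q(j) = j + 5 = 5 + j)
(q(r(-1, -2)) + v(2, 9))*146 = ((5 + (-3 + 4*(-1))) - 2)*146 = ((5 + (-3 - 4)) - 2)*146 = ((5 - 7) - 2)*146 = (-2 - 2)*146 = -4*146 = -584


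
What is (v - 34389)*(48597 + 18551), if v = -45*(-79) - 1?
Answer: -2070508580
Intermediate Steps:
v = 3554 (v = 3555 - 1 = 3554)
(v - 34389)*(48597 + 18551) = (3554 - 34389)*(48597 + 18551) = -30835*67148 = -2070508580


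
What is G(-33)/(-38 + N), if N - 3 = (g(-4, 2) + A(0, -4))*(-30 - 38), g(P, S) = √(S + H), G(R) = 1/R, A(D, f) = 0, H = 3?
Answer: -7/144507 + 68*√5/722535 ≈ 0.00016200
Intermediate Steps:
g(P, S) = √(3 + S) (g(P, S) = √(S + 3) = √(3 + S))
N = 3 - 68*√5 (N = 3 + (√(3 + 2) + 0)*(-30 - 38) = 3 + (√5 + 0)*(-68) = 3 + √5*(-68) = 3 - 68*√5 ≈ -149.05)
G(-33)/(-38 + N) = 1/((-33)*(-38 + (3 - 68*√5))) = -1/(33*(-35 - 68*√5))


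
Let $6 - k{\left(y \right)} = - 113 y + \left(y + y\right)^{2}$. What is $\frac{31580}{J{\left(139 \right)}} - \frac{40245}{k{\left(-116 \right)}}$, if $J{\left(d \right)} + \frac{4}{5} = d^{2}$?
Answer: $\frac{14455322645}{6465118526} \approx 2.2359$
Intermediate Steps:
$k{\left(y \right)} = 6 - 4 y^{2} + 113 y$ ($k{\left(y \right)} = 6 - \left(- 113 y + \left(y + y\right)^{2}\right) = 6 - \left(- 113 y + \left(2 y\right)^{2}\right) = 6 - \left(- 113 y + 4 y^{2}\right) = 6 - 4 y^{2} + 113 y$)
$J{\left(d \right)} = - \frac{4}{5} + d^{2}$
$\frac{31580}{J{\left(139 \right)}} - \frac{40245}{k{\left(-116 \right)}} = \frac{31580}{- \frac{4}{5} + 139^{2}} - \frac{40245}{6 - 4 \left(-116\right)^{2} + 113 \left(-116\right)} = \frac{31580}{- \frac{4}{5} + 19321} - \frac{40245}{6 - 53824 - 13108} = \frac{31580}{\frac{96601}{5}} - \frac{40245}{6 - 53824 - 13108} = 31580 \cdot \frac{5}{96601} - \frac{40245}{-66926} = \frac{157900}{96601} - - \frac{40245}{66926} = \frac{157900}{96601} + \frac{40245}{66926} = \frac{14455322645}{6465118526}$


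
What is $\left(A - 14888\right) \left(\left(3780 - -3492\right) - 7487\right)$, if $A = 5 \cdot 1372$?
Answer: $1726020$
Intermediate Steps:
$A = 6860$
$\left(A - 14888\right) \left(\left(3780 - -3492\right) - 7487\right) = \left(6860 - 14888\right) \left(\left(3780 - -3492\right) - 7487\right) = - 8028 \left(\left(3780 + 3492\right) - 7487\right) = - 8028 \left(7272 - 7487\right) = \left(-8028\right) \left(-215\right) = 1726020$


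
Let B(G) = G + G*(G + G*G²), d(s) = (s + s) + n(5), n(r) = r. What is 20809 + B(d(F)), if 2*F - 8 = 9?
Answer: 255571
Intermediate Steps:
F = 17/2 (F = 4 + (½)*9 = 4 + 9/2 = 17/2 ≈ 8.5000)
d(s) = 5 + 2*s (d(s) = (s + s) + 5 = 2*s + 5 = 5 + 2*s)
B(G) = G + G*(G + G³)
20809 + B(d(F)) = 20809 + (5 + 2*(17/2))*(1 + (5 + 2*(17/2)) + (5 + 2*(17/2))³) = 20809 + (5 + 17)*(1 + (5 + 17) + (5 + 17)³) = 20809 + 22*(1 + 22 + 22³) = 20809 + 22*(1 + 22 + 10648) = 20809 + 22*10671 = 20809 + 234762 = 255571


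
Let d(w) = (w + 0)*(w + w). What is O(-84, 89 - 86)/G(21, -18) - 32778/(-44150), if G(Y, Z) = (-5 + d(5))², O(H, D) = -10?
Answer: 1318679/1788075 ≈ 0.73748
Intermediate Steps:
d(w) = 2*w² (d(w) = w*(2*w) = 2*w²)
G(Y, Z) = 2025 (G(Y, Z) = (-5 + 2*5²)² = (-5 + 2*25)² = (-5 + 50)² = 45² = 2025)
O(-84, 89 - 86)/G(21, -18) - 32778/(-44150) = -10/2025 - 32778/(-44150) = -10*1/2025 - 32778*(-1/44150) = -2/405 + 16389/22075 = 1318679/1788075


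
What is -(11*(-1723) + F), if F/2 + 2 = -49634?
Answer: 118225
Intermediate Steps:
F = -99272 (F = -4 + 2*(-49634) = -4 - 99268 = -99272)
-(11*(-1723) + F) = -(11*(-1723) - 99272) = -(-18953 - 99272) = -1*(-118225) = 118225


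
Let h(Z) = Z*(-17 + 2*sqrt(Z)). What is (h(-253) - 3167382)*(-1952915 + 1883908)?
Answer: 218274730567 + 34917542*I*sqrt(253) ≈ 2.1827e+11 + 5.554e+8*I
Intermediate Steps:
(h(-253) - 3167382)*(-1952915 + 1883908) = ((-17*(-253) + 2*(-253)**(3/2)) - 3167382)*(-1952915 + 1883908) = ((4301 + 2*(-253*I*sqrt(253))) - 3167382)*(-69007) = ((4301 - 506*I*sqrt(253)) - 3167382)*(-69007) = (-3163081 - 506*I*sqrt(253))*(-69007) = 218274730567 + 34917542*I*sqrt(253)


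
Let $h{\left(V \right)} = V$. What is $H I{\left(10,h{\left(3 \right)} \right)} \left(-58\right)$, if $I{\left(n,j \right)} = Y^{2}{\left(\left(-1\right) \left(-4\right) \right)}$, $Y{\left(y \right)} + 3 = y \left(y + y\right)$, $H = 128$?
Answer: $-6243584$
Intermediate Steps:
$Y{\left(y \right)} = -3 + 2 y^{2}$ ($Y{\left(y \right)} = -3 + y \left(y + y\right) = -3 + y 2 y = -3 + 2 y^{2}$)
$I{\left(n,j \right)} = 841$ ($I{\left(n,j \right)} = \left(-3 + 2 \left(\left(-1\right) \left(-4\right)\right)^{2}\right)^{2} = \left(-3 + 2 \cdot 4^{2}\right)^{2} = \left(-3 + 2 \cdot 16\right)^{2} = \left(-3 + 32\right)^{2} = 29^{2} = 841$)
$H I{\left(10,h{\left(3 \right)} \right)} \left(-58\right) = 128 \cdot 841 \left(-58\right) = 107648 \left(-58\right) = -6243584$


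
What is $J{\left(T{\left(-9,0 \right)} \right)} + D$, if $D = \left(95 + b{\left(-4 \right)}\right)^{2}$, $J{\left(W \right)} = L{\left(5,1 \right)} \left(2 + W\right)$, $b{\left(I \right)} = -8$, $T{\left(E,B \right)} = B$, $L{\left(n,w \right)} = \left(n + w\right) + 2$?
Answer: $7585$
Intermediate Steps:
$L{\left(n,w \right)} = 2 + n + w$
$J{\left(W \right)} = 16 + 8 W$ ($J{\left(W \right)} = \left(2 + 5 + 1\right) \left(2 + W\right) = 8 \left(2 + W\right) = 16 + 8 W$)
$D = 7569$ ($D = \left(95 - 8\right)^{2} = 87^{2} = 7569$)
$J{\left(T{\left(-9,0 \right)} \right)} + D = \left(16 + 8 \cdot 0\right) + 7569 = \left(16 + 0\right) + 7569 = 16 + 7569 = 7585$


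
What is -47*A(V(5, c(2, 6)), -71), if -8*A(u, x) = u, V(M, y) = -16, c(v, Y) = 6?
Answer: -94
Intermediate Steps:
A(u, x) = -u/8
-47*A(V(5, c(2, 6)), -71) = -(-47)*(-16)/8 = -47*2 = -94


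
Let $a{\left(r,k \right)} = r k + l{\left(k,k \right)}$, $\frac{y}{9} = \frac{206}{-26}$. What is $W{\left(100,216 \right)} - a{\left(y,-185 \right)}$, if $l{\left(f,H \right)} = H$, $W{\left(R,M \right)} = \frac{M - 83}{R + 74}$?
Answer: $- \frac{29419931}{2262} \approx -13006.0$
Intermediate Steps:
$W{\left(R,M \right)} = \frac{-83 + M}{74 + R}$
$y = - \frac{927}{13}$ ($y = 9 \frac{206}{-26} = 9 \cdot 206 \left(- \frac{1}{26}\right) = 9 \left(- \frac{103}{13}\right) = - \frac{927}{13} \approx -71.308$)
$a{\left(r,k \right)} = k + k r$ ($a{\left(r,k \right)} = r k + k = k r + k = k + k r$)
$W{\left(100,216 \right)} - a{\left(y,-185 \right)} = \frac{-83 + 216}{74 + 100} - - 185 \left(1 - \frac{927}{13}\right) = \frac{1}{174} \cdot 133 - \left(-185\right) \left(- \frac{914}{13}\right) = \frac{1}{174} \cdot 133 - \frac{169090}{13} = \frac{133}{174} - \frac{169090}{13} = - \frac{29419931}{2262}$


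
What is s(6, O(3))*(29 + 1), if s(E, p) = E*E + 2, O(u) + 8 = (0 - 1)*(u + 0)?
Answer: 1140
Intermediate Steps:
O(u) = -8 - u (O(u) = -8 + (0 - 1)*(u + 0) = -8 - u)
s(E, p) = 2 + E² (s(E, p) = E² + 2 = 2 + E²)
s(6, O(3))*(29 + 1) = (2 + 6²)*(29 + 1) = (2 + 36)*30 = 38*30 = 1140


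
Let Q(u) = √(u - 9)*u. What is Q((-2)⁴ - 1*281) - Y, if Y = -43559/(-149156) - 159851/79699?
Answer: 20371127015/11887584044 - 265*I*√274 ≈ 1.7136 - 4386.5*I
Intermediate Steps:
Q(u) = u*√(-9 + u) (Q(u) = √(-9 + u)*u = u*√(-9 + u))
Y = -20371127015/11887584044 (Y = -43559*(-1/149156) - 159851*1/79699 = 43559/149156 - 159851/79699 = -20371127015/11887584044 ≈ -1.7136)
Q((-2)⁴ - 1*281) - Y = ((-2)⁴ - 1*281)*√(-9 + ((-2)⁴ - 1*281)) - 1*(-20371127015/11887584044) = (16 - 281)*√(-9 + (16 - 281)) + 20371127015/11887584044 = -265*√(-9 - 265) + 20371127015/11887584044 = -265*I*√274 + 20371127015/11887584044 = 20371127015/11887584044 - 265*I*√274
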